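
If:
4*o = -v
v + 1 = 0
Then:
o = 1/4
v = -1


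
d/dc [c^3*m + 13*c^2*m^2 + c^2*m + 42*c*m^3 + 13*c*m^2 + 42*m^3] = m*(3*c^2 + 26*c*m + 2*c + 42*m^2 + 13*m)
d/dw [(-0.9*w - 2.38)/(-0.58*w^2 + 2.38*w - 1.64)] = (-0.522*w^2 - 2.7608*w + 7.1404)/(0.3364*w^4 - 2.7608*w^3 + 7.5668*w^2 - 7.8064*w + 2.6896)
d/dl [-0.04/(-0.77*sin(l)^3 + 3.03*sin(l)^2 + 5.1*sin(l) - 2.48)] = (-0.0924*sin(l)^2 + 0.2424*sin(l) + 0.204)*cos(l)/(0.77*sin(l)^3 - 3.03*sin(l)^2 - 5.1*sin(l) + 2.48)^2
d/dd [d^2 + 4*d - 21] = 2*d + 4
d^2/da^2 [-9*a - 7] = 0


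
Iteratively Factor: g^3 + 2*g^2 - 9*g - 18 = (g + 2)*(g^2 - 9) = (g + 2)*(g + 3)*(g - 3)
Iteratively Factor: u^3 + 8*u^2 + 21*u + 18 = (u + 3)*(u^2 + 5*u + 6) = (u + 2)*(u + 3)*(u + 3)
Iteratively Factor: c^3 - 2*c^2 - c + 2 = (c + 1)*(c^2 - 3*c + 2) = (c - 1)*(c + 1)*(c - 2)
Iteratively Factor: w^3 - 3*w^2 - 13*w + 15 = (w - 5)*(w^2 + 2*w - 3) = (w - 5)*(w + 3)*(w - 1)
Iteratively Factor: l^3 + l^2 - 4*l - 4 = (l + 1)*(l^2 - 4) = (l - 2)*(l + 1)*(l + 2)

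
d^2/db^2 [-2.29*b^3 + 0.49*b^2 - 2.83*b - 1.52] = 0.98 - 13.74*b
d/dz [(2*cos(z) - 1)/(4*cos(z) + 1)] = -6*sin(z)/(4*cos(z) + 1)^2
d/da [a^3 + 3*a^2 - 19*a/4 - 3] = 3*a^2 + 6*a - 19/4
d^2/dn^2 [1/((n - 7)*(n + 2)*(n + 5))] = 6*(2*n^4 - 39*n^2 + 70*n + 507)/(n^9 - 117*n^7 - 210*n^6 + 4563*n^5 + 16380*n^4 - 44619*n^3 - 319410*n^2 - 573300*n - 343000)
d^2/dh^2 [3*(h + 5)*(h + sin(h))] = -3*(h + 5)*sin(h) + 6*cos(h) + 6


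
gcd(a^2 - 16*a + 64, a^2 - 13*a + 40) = a - 8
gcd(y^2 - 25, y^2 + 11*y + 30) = y + 5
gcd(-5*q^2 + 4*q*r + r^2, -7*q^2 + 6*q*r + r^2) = q - r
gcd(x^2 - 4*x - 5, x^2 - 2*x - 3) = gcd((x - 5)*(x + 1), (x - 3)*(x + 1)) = x + 1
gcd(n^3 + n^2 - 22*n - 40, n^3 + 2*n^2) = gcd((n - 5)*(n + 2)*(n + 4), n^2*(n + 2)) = n + 2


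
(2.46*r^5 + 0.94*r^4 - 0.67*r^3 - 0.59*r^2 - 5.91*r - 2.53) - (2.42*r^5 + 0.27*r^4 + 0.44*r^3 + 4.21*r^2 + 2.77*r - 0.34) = 0.04*r^5 + 0.67*r^4 - 1.11*r^3 - 4.8*r^2 - 8.68*r - 2.19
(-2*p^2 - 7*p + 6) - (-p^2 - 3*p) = -p^2 - 4*p + 6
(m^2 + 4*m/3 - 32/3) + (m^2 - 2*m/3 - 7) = 2*m^2 + 2*m/3 - 53/3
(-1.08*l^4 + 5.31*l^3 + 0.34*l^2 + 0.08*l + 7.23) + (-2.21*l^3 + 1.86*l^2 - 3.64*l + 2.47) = -1.08*l^4 + 3.1*l^3 + 2.2*l^2 - 3.56*l + 9.7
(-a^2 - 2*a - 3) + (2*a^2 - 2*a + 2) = a^2 - 4*a - 1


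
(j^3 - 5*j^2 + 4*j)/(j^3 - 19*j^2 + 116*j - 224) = j*(j - 1)/(j^2 - 15*j + 56)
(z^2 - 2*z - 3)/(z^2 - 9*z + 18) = (z + 1)/(z - 6)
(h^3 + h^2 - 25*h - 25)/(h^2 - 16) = (h^3 + h^2 - 25*h - 25)/(h^2 - 16)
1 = 1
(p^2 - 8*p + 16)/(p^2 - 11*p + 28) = (p - 4)/(p - 7)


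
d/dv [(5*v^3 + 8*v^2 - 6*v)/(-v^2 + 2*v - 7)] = (-5*v^4 + 20*v^3 - 95*v^2 - 112*v + 42)/(v^4 - 4*v^3 + 18*v^2 - 28*v + 49)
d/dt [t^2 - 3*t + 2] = 2*t - 3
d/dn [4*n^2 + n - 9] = 8*n + 1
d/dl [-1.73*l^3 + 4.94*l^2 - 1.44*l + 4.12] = -5.19*l^2 + 9.88*l - 1.44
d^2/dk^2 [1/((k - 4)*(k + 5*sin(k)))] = (5*(k - 4)^2*(k + 5*sin(k))*sin(k) + 2*(k - 4)^2*(5*cos(k) + 1)^2 + 2*(k + 5*sin(k))^2 + (k + 5*sin(k))*(2*k - 8)*(5*cos(k) + 1))/((k - 4)^3*(k + 5*sin(k))^3)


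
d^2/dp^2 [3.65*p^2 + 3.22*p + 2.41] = 7.30000000000000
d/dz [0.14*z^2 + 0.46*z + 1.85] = 0.28*z + 0.46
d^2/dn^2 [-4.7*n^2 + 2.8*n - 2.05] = -9.40000000000000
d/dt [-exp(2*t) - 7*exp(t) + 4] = (-2*exp(t) - 7)*exp(t)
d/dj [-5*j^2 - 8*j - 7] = -10*j - 8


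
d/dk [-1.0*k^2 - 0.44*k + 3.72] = -2.0*k - 0.44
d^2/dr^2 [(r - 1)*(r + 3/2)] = 2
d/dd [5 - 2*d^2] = -4*d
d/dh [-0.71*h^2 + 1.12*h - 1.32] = 1.12 - 1.42*h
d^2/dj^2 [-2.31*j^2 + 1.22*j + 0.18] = -4.62000000000000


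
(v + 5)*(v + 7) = v^2 + 12*v + 35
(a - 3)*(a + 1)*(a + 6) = a^3 + 4*a^2 - 15*a - 18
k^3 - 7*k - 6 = (k - 3)*(k + 1)*(k + 2)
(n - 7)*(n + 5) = n^2 - 2*n - 35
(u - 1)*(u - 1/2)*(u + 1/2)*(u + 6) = u^4 + 5*u^3 - 25*u^2/4 - 5*u/4 + 3/2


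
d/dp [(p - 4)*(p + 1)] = 2*p - 3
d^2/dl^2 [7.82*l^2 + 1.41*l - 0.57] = 15.6400000000000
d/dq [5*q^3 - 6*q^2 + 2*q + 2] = 15*q^2 - 12*q + 2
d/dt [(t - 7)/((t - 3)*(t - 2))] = (-t^2 + 14*t - 29)/(t^4 - 10*t^3 + 37*t^2 - 60*t + 36)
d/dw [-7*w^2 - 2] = -14*w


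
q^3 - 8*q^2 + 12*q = q*(q - 6)*(q - 2)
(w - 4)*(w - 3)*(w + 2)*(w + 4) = w^4 - w^3 - 22*w^2 + 16*w + 96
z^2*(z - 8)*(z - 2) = z^4 - 10*z^3 + 16*z^2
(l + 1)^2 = l^2 + 2*l + 1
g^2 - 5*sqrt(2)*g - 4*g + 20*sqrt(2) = (g - 4)*(g - 5*sqrt(2))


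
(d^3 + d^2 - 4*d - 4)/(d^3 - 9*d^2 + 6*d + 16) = (d + 2)/(d - 8)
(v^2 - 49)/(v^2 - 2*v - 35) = (v + 7)/(v + 5)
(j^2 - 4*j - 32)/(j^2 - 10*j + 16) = (j + 4)/(j - 2)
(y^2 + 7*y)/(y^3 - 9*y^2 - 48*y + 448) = y/(y^2 - 16*y + 64)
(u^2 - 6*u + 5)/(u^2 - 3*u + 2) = (u - 5)/(u - 2)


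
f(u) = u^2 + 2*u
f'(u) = 2*u + 2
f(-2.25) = 0.56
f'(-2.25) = -2.50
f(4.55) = 29.80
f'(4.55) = 11.10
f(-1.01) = -1.00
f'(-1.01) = -0.02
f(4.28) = 26.88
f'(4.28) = 10.56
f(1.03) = 3.12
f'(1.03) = 4.06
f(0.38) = 0.90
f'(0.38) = 2.76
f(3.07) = 15.56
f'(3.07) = 8.14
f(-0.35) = -0.58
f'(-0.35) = 1.30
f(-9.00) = 63.00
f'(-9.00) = -16.00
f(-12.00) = 120.00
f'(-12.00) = -22.00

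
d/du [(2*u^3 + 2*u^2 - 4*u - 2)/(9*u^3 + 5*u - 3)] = 2*(-9*u^4 + 46*u^3 + 23*u^2 - 6*u + 11)/(81*u^6 + 90*u^4 - 54*u^3 + 25*u^2 - 30*u + 9)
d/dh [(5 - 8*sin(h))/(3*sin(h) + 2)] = -31*cos(h)/(3*sin(h) + 2)^2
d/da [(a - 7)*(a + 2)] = 2*a - 5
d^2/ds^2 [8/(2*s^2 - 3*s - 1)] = 16*(4*s^2 - 6*s - (4*s - 3)^2 - 2)/(-2*s^2 + 3*s + 1)^3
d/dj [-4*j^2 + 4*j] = 4 - 8*j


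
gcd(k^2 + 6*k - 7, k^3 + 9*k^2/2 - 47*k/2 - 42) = k + 7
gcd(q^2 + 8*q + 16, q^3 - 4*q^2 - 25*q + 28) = q + 4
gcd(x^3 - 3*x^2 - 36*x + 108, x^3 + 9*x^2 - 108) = x^2 + 3*x - 18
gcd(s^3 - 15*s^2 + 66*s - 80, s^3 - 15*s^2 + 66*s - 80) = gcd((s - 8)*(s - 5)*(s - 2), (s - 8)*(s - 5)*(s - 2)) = s^3 - 15*s^2 + 66*s - 80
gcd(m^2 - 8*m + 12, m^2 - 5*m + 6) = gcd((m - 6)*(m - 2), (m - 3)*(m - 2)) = m - 2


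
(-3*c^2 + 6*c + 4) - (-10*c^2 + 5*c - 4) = 7*c^2 + c + 8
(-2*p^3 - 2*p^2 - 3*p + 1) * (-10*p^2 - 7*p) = 20*p^5 + 34*p^4 + 44*p^3 + 11*p^2 - 7*p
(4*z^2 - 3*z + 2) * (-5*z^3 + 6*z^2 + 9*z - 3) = -20*z^5 + 39*z^4 + 8*z^3 - 27*z^2 + 27*z - 6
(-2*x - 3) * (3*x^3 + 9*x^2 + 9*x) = -6*x^4 - 27*x^3 - 45*x^2 - 27*x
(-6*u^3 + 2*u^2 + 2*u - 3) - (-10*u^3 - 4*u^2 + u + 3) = 4*u^3 + 6*u^2 + u - 6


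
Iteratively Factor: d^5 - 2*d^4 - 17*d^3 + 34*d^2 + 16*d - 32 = (d - 4)*(d^4 + 2*d^3 - 9*d^2 - 2*d + 8) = (d - 4)*(d - 2)*(d^3 + 4*d^2 - d - 4) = (d - 4)*(d - 2)*(d + 4)*(d^2 - 1) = (d - 4)*(d - 2)*(d - 1)*(d + 4)*(d + 1)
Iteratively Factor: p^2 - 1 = (p + 1)*(p - 1)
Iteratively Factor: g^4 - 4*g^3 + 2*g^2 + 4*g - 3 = (g + 1)*(g^3 - 5*g^2 + 7*g - 3) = (g - 1)*(g + 1)*(g^2 - 4*g + 3) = (g - 1)^2*(g + 1)*(g - 3)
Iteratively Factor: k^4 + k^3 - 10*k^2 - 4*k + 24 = (k - 2)*(k^3 + 3*k^2 - 4*k - 12) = (k - 2)*(k + 2)*(k^2 + k - 6) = (k - 2)*(k + 2)*(k + 3)*(k - 2)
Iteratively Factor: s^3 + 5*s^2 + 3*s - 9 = (s - 1)*(s^2 + 6*s + 9) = (s - 1)*(s + 3)*(s + 3)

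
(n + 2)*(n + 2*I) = n^2 + 2*n + 2*I*n + 4*I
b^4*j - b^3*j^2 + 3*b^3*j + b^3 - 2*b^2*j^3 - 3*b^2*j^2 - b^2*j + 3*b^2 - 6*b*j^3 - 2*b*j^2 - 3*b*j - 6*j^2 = (b + 3)*(b - 2*j)*(b + j)*(b*j + 1)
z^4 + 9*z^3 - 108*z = z*(z - 3)*(z + 6)^2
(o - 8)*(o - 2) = o^2 - 10*o + 16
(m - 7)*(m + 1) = m^2 - 6*m - 7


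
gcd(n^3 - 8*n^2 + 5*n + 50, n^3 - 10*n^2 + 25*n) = n^2 - 10*n + 25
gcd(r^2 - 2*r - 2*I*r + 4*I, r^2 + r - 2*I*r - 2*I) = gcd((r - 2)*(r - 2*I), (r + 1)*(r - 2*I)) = r - 2*I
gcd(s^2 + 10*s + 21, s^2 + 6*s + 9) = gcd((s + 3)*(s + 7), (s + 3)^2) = s + 3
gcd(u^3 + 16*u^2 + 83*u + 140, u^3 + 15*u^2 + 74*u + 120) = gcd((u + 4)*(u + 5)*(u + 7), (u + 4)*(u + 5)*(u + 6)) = u^2 + 9*u + 20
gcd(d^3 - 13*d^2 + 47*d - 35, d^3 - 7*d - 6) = 1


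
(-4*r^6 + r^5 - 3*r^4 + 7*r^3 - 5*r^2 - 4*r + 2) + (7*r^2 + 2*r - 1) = -4*r^6 + r^5 - 3*r^4 + 7*r^3 + 2*r^2 - 2*r + 1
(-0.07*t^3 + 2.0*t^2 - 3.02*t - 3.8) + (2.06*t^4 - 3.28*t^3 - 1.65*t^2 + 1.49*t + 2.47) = 2.06*t^4 - 3.35*t^3 + 0.35*t^2 - 1.53*t - 1.33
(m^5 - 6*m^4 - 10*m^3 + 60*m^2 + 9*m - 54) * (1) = m^5 - 6*m^4 - 10*m^3 + 60*m^2 + 9*m - 54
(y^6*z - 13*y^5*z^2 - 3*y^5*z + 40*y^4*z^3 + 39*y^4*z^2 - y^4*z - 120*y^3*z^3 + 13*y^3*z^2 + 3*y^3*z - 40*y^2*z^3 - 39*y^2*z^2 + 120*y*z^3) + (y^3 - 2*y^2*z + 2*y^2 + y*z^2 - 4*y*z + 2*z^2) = y^6*z - 13*y^5*z^2 - 3*y^5*z + 40*y^4*z^3 + 39*y^4*z^2 - y^4*z - 120*y^3*z^3 + 13*y^3*z^2 + 3*y^3*z + y^3 - 40*y^2*z^3 - 39*y^2*z^2 - 2*y^2*z + 2*y^2 + 120*y*z^3 + y*z^2 - 4*y*z + 2*z^2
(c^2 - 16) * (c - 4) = c^3 - 4*c^2 - 16*c + 64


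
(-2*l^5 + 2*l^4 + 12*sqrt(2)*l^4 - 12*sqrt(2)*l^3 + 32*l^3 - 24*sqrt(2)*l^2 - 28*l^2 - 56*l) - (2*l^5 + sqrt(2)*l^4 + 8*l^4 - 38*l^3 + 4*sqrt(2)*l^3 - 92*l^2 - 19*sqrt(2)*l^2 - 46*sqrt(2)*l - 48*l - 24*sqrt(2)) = -4*l^5 - 6*l^4 + 11*sqrt(2)*l^4 - 16*sqrt(2)*l^3 + 70*l^3 - 5*sqrt(2)*l^2 + 64*l^2 - 8*l + 46*sqrt(2)*l + 24*sqrt(2)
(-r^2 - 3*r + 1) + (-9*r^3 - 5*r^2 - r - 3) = -9*r^3 - 6*r^2 - 4*r - 2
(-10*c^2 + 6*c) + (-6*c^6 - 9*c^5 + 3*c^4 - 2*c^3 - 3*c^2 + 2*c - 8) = -6*c^6 - 9*c^5 + 3*c^4 - 2*c^3 - 13*c^2 + 8*c - 8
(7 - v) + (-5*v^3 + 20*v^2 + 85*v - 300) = -5*v^3 + 20*v^2 + 84*v - 293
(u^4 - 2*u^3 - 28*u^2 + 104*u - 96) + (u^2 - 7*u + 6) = u^4 - 2*u^3 - 27*u^2 + 97*u - 90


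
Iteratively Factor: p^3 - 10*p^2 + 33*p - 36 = (p - 4)*(p^2 - 6*p + 9) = (p - 4)*(p - 3)*(p - 3)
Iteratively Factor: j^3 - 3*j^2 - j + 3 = (j - 1)*(j^2 - 2*j - 3) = (j - 1)*(j + 1)*(j - 3)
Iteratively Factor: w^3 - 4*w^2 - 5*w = (w - 5)*(w^2 + w) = w*(w - 5)*(w + 1)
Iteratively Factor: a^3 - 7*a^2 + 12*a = (a - 3)*(a^2 - 4*a) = a*(a - 3)*(a - 4)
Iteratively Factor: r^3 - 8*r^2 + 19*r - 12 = (r - 3)*(r^2 - 5*r + 4) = (r - 3)*(r - 1)*(r - 4)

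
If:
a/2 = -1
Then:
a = -2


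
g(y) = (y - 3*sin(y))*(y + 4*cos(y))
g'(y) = (1 - 4*sin(y))*(y - 3*sin(y)) + (1 - 3*cos(y))*(y + 4*cos(y)) = -(y - 3*sin(y))*(4*sin(y) - 1) - (y + 4*cos(y))*(3*cos(y) - 1)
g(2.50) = -0.50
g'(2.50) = -3.38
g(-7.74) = 34.67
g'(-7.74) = -28.47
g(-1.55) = -2.13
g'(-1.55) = 5.87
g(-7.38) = 26.16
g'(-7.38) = -19.43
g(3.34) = -2.29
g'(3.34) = 4.74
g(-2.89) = 14.50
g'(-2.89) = -30.69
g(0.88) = -4.91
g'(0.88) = -0.14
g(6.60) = 58.93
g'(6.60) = -20.64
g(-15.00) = 235.39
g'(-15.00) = -106.14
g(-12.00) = 117.38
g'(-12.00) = 28.81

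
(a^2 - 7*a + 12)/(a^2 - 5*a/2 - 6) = 2*(a - 3)/(2*a + 3)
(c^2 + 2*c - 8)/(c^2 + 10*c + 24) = (c - 2)/(c + 6)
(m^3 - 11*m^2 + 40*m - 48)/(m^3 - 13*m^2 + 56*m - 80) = (m - 3)/(m - 5)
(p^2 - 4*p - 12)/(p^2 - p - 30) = (p + 2)/(p + 5)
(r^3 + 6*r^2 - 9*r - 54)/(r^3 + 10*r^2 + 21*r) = (r^2 + 3*r - 18)/(r*(r + 7))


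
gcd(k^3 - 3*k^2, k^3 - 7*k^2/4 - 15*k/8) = k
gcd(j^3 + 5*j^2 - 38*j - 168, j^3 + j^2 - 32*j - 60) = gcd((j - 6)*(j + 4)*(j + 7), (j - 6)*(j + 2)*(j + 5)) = j - 6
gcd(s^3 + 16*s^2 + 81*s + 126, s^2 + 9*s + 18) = s^2 + 9*s + 18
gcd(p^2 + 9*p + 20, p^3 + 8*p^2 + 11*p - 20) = p^2 + 9*p + 20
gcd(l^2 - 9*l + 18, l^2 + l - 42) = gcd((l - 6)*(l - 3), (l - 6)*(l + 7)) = l - 6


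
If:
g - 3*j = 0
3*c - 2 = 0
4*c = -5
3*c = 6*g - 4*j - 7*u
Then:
No Solution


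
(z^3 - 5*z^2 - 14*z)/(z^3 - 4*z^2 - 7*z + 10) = z*(z - 7)/(z^2 - 6*z + 5)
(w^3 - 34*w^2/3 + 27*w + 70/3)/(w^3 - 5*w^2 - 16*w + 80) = (3*w^2 - 19*w - 14)/(3*(w^2 - 16))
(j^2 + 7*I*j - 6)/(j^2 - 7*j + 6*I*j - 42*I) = (j + I)/(j - 7)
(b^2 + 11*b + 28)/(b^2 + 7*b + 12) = (b + 7)/(b + 3)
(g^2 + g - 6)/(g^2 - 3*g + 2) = (g + 3)/(g - 1)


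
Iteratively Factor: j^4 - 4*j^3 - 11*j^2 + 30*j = (j)*(j^3 - 4*j^2 - 11*j + 30) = j*(j - 2)*(j^2 - 2*j - 15) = j*(j - 5)*(j - 2)*(j + 3)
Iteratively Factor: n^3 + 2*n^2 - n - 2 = (n - 1)*(n^2 + 3*n + 2) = (n - 1)*(n + 2)*(n + 1)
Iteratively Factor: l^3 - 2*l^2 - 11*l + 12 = (l - 1)*(l^2 - l - 12) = (l - 4)*(l - 1)*(l + 3)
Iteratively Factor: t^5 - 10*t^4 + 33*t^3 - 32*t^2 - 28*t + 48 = (t - 2)*(t^4 - 8*t^3 + 17*t^2 + 2*t - 24) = (t - 2)*(t + 1)*(t^3 - 9*t^2 + 26*t - 24) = (t - 3)*(t - 2)*(t + 1)*(t^2 - 6*t + 8) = (t - 4)*(t - 3)*(t - 2)*(t + 1)*(t - 2)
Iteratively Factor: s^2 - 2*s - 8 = (s + 2)*(s - 4)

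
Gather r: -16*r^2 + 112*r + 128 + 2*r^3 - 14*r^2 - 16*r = 2*r^3 - 30*r^2 + 96*r + 128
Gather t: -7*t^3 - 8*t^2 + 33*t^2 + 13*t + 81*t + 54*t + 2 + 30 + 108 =-7*t^3 + 25*t^2 + 148*t + 140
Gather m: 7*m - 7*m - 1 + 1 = 0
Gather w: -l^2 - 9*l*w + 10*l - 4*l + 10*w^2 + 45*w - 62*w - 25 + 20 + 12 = -l^2 + 6*l + 10*w^2 + w*(-9*l - 17) + 7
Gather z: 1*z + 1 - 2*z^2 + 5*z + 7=-2*z^2 + 6*z + 8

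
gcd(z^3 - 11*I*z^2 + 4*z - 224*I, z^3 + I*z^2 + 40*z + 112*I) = z^2 - 3*I*z + 28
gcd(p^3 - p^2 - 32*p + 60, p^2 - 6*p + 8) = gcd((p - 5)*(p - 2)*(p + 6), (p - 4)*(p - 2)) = p - 2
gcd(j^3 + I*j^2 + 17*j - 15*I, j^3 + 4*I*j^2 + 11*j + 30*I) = j^2 + 2*I*j + 15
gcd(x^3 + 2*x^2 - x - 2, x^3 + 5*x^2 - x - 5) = x^2 - 1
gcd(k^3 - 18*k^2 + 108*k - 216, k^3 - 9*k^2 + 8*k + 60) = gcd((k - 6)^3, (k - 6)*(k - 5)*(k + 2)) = k - 6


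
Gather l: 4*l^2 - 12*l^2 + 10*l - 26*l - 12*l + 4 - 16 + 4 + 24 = -8*l^2 - 28*l + 16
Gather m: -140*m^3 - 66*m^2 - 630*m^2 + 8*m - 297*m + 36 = -140*m^3 - 696*m^2 - 289*m + 36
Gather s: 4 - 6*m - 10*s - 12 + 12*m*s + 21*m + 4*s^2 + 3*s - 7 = 15*m + 4*s^2 + s*(12*m - 7) - 15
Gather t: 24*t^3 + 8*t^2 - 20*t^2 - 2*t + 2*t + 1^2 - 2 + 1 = 24*t^3 - 12*t^2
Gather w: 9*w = 9*w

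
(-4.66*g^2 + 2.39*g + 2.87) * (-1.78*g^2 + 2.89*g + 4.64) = 8.2948*g^4 - 17.7216*g^3 - 19.8239*g^2 + 19.3839*g + 13.3168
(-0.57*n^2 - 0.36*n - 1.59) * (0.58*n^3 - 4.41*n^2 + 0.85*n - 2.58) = -0.3306*n^5 + 2.3049*n^4 + 0.1809*n^3 + 8.1765*n^2 - 0.4227*n + 4.1022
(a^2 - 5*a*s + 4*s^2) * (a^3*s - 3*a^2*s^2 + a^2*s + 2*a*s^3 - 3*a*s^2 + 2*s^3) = a^5*s - 8*a^4*s^2 + a^4*s + 21*a^3*s^3 - 8*a^3*s^2 - 22*a^2*s^4 + 21*a^2*s^3 + 8*a*s^5 - 22*a*s^4 + 8*s^5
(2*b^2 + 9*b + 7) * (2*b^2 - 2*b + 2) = 4*b^4 + 14*b^3 + 4*b + 14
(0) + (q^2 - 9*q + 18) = q^2 - 9*q + 18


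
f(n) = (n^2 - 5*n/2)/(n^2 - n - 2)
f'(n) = (1 - 2*n)*(n^2 - 5*n/2)/(n^2 - n - 2)^2 + (2*n - 5/2)/(n^2 - n - 2)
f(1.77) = 2.03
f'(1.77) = 6.45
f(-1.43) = 3.81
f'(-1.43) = 6.34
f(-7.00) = 1.23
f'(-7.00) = 0.04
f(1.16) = 0.86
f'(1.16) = 0.72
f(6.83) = 0.78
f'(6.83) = 0.03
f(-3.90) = 1.46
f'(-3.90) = 0.15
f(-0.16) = -0.23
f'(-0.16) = 1.72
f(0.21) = 0.22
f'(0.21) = 0.90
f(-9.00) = 1.18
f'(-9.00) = 0.02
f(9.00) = 0.84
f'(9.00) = 0.02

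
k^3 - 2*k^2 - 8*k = k*(k - 4)*(k + 2)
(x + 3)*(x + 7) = x^2 + 10*x + 21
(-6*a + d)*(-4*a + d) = 24*a^2 - 10*a*d + d^2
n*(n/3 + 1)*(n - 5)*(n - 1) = n^4/3 - n^3 - 13*n^2/3 + 5*n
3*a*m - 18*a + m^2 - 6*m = (3*a + m)*(m - 6)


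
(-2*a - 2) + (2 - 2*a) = -4*a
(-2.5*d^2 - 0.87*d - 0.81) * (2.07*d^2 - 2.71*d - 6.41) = -5.175*d^4 + 4.9741*d^3 + 16.706*d^2 + 7.7718*d + 5.1921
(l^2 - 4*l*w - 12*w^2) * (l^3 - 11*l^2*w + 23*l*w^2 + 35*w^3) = l^5 - 15*l^4*w + 55*l^3*w^2 + 75*l^2*w^3 - 416*l*w^4 - 420*w^5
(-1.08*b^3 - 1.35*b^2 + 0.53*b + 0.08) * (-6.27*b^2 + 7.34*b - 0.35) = 6.7716*b^5 + 0.537299999999999*b^4 - 12.8541*b^3 + 3.8611*b^2 + 0.4017*b - 0.028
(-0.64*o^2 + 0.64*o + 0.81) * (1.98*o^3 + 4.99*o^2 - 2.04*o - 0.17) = -1.2672*o^5 - 1.9264*o^4 + 6.103*o^3 + 2.8451*o^2 - 1.7612*o - 0.1377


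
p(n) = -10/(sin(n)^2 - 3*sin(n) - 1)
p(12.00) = -11.14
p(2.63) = 4.49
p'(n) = -10*(-2*sin(n)*cos(n) + 3*cos(n))/(sin(n)^2 - 3*sin(n) - 1)^2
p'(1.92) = 0.44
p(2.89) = 5.94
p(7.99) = 3.34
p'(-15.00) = 17.31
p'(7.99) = 0.15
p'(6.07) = -325.68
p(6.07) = 31.20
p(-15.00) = -7.28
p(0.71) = 3.95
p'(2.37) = 1.69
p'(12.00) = -42.66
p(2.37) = 3.84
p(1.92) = 3.41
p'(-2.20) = 6.29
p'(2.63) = 3.55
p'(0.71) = -2.01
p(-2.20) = -4.81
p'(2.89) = 8.54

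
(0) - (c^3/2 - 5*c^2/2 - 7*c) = -c^3/2 + 5*c^2/2 + 7*c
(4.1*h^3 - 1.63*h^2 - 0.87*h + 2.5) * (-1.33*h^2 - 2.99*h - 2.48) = -5.453*h^5 - 10.0911*h^4 - 4.1372*h^3 + 3.3187*h^2 - 5.3174*h - 6.2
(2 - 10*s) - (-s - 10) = 12 - 9*s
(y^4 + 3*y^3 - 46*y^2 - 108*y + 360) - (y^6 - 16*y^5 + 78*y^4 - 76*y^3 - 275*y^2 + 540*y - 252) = -y^6 + 16*y^5 - 77*y^4 + 79*y^3 + 229*y^2 - 648*y + 612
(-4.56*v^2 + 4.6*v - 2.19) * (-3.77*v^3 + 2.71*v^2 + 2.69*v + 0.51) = 17.1912*v^5 - 29.6996*v^4 + 8.4559*v^3 + 4.1135*v^2 - 3.5451*v - 1.1169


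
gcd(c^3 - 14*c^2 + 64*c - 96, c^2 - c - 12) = c - 4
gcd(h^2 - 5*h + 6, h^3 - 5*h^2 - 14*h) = 1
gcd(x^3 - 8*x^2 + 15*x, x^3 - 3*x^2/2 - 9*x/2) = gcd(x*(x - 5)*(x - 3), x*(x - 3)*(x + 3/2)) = x^2 - 3*x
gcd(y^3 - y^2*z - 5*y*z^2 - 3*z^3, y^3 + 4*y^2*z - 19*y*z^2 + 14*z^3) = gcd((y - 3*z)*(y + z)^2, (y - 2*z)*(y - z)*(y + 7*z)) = 1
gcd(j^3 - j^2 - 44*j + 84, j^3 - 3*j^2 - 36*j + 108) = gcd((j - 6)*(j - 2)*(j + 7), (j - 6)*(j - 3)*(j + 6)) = j - 6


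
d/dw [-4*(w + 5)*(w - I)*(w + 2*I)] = -12*w^2 - 8*w*(5 + I) - 8 - 20*I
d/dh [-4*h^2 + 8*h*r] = -8*h + 8*r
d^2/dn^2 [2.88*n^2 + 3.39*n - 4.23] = 5.76000000000000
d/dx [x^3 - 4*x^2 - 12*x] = 3*x^2 - 8*x - 12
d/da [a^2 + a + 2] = 2*a + 1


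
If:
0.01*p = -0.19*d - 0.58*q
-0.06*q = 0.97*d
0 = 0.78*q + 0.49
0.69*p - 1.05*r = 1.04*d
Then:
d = 0.04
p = 35.70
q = -0.63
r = 23.42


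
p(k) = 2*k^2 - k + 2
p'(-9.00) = -37.00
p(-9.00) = 173.00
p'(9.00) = 35.00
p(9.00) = 155.00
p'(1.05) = 3.20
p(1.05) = 3.16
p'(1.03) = 3.12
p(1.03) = 3.09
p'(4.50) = 17.00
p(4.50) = 38.00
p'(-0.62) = -3.48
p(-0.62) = 3.39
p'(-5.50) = -23.00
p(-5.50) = 68.00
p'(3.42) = 12.68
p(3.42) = 21.97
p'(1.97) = 6.88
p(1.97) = 7.79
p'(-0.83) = -4.32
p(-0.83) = 4.21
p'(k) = 4*k - 1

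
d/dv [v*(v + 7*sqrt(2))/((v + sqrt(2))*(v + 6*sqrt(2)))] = 12*(2*v + 7*sqrt(2))/(v^4 + 14*sqrt(2)*v^3 + 122*v^2 + 168*sqrt(2)*v + 144)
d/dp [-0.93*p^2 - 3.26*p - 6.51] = -1.86*p - 3.26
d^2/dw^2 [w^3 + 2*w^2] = 6*w + 4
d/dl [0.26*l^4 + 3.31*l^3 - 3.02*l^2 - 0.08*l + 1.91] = 1.04*l^3 + 9.93*l^2 - 6.04*l - 0.08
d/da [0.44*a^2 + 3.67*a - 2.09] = 0.88*a + 3.67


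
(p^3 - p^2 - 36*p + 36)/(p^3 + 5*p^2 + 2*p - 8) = (p^2 - 36)/(p^2 + 6*p + 8)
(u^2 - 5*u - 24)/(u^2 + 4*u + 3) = (u - 8)/(u + 1)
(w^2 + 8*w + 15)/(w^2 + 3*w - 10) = (w + 3)/(w - 2)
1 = 1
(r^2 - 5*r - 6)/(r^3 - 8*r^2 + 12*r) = (r + 1)/(r*(r - 2))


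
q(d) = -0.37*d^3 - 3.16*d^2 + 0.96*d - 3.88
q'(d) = -1.11*d^2 - 6.32*d + 0.96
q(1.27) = -8.52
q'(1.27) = -8.86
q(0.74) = -5.05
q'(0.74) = -4.32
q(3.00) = -39.43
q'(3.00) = -27.99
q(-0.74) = -6.17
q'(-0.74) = 5.03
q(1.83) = -14.97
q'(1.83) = -14.32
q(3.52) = -55.79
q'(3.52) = -35.04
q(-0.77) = -6.32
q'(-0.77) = 5.17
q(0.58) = -4.46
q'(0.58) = -3.08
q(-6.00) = -43.48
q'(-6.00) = -1.08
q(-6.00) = -43.48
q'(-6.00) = -1.08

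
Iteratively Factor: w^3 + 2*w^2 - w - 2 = (w - 1)*(w^2 + 3*w + 2) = (w - 1)*(w + 1)*(w + 2)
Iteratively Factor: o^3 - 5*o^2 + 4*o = (o - 4)*(o^2 - o) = (o - 4)*(o - 1)*(o)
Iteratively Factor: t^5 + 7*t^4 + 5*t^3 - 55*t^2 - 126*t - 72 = (t - 3)*(t^4 + 10*t^3 + 35*t^2 + 50*t + 24) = (t - 3)*(t + 2)*(t^3 + 8*t^2 + 19*t + 12) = (t - 3)*(t + 2)*(t + 3)*(t^2 + 5*t + 4) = (t - 3)*(t + 2)*(t + 3)*(t + 4)*(t + 1)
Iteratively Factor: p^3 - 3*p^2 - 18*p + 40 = (p - 2)*(p^2 - p - 20) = (p - 5)*(p - 2)*(p + 4)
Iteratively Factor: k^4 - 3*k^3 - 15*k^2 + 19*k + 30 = (k + 3)*(k^3 - 6*k^2 + 3*k + 10) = (k - 5)*(k + 3)*(k^2 - k - 2) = (k - 5)*(k + 1)*(k + 3)*(k - 2)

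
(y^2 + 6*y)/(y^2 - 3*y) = (y + 6)/(y - 3)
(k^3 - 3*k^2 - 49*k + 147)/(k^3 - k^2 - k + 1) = (k^3 - 3*k^2 - 49*k + 147)/(k^3 - k^2 - k + 1)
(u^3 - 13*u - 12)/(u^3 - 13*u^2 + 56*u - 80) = (u^2 + 4*u + 3)/(u^2 - 9*u + 20)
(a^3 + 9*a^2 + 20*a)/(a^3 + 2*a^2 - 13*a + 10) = a*(a + 4)/(a^2 - 3*a + 2)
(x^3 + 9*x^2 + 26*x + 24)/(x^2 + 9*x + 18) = (x^2 + 6*x + 8)/(x + 6)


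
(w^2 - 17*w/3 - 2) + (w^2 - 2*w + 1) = 2*w^2 - 23*w/3 - 1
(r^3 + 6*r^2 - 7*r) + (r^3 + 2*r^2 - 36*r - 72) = 2*r^3 + 8*r^2 - 43*r - 72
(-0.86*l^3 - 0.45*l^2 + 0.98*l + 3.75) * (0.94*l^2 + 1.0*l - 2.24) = -0.8084*l^5 - 1.283*l^4 + 2.3976*l^3 + 5.513*l^2 + 1.5548*l - 8.4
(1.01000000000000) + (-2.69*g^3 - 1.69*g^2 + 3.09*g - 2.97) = -2.69*g^3 - 1.69*g^2 + 3.09*g - 1.96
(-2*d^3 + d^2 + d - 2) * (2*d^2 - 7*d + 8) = -4*d^5 + 16*d^4 - 21*d^3 - 3*d^2 + 22*d - 16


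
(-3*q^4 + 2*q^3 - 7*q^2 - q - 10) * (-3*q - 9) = 9*q^5 + 21*q^4 + 3*q^3 + 66*q^2 + 39*q + 90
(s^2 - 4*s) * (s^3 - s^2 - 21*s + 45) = s^5 - 5*s^4 - 17*s^3 + 129*s^2 - 180*s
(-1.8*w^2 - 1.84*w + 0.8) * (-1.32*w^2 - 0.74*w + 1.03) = 2.376*w^4 + 3.7608*w^3 - 1.5484*w^2 - 2.4872*w + 0.824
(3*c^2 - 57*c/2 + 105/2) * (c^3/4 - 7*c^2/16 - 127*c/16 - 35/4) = 3*c^5/4 - 135*c^4/16 + 57*c^3/32 + 177*c^2 - 5355*c/32 - 3675/8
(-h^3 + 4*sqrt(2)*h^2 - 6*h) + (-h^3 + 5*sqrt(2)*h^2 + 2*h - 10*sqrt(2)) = -2*h^3 + 9*sqrt(2)*h^2 - 4*h - 10*sqrt(2)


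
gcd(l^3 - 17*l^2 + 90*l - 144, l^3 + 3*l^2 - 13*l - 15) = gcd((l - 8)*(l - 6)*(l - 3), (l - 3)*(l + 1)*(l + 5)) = l - 3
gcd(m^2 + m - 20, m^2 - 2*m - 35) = m + 5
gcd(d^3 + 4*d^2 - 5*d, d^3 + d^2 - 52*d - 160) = d + 5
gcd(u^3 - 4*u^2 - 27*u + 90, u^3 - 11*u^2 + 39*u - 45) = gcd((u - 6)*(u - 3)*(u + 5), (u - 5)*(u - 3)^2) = u - 3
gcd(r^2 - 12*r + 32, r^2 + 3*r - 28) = r - 4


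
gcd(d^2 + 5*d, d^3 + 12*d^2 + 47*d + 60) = d + 5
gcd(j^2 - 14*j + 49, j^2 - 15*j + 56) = j - 7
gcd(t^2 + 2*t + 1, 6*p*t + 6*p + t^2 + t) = t + 1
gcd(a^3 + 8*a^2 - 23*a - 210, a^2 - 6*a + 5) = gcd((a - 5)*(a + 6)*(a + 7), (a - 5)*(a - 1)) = a - 5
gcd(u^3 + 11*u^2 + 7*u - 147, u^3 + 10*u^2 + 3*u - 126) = u^2 + 4*u - 21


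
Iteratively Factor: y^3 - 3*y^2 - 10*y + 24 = (y - 2)*(y^2 - y - 12) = (y - 4)*(y - 2)*(y + 3)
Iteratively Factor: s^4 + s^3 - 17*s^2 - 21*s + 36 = (s + 3)*(s^3 - 2*s^2 - 11*s + 12) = (s - 1)*(s + 3)*(s^2 - s - 12) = (s - 1)*(s + 3)^2*(s - 4)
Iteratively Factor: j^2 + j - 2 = (j + 2)*(j - 1)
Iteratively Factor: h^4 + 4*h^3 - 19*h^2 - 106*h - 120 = (h - 5)*(h^3 + 9*h^2 + 26*h + 24) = (h - 5)*(h + 4)*(h^2 + 5*h + 6) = (h - 5)*(h + 3)*(h + 4)*(h + 2)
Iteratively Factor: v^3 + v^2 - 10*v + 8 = (v + 4)*(v^2 - 3*v + 2) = (v - 1)*(v + 4)*(v - 2)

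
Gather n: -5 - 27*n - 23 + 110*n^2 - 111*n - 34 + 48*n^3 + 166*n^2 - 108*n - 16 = 48*n^3 + 276*n^2 - 246*n - 78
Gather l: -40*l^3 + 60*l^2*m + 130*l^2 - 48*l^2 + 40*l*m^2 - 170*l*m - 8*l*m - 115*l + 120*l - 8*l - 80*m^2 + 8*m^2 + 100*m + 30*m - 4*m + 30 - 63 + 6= -40*l^3 + l^2*(60*m + 82) + l*(40*m^2 - 178*m - 3) - 72*m^2 + 126*m - 27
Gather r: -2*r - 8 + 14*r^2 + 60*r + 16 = 14*r^2 + 58*r + 8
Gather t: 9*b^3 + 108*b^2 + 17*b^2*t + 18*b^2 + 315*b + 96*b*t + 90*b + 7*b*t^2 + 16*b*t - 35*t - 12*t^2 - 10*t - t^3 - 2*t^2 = 9*b^3 + 126*b^2 + 405*b - t^3 + t^2*(7*b - 14) + t*(17*b^2 + 112*b - 45)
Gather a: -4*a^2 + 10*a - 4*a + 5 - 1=-4*a^2 + 6*a + 4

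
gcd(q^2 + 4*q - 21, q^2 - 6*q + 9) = q - 3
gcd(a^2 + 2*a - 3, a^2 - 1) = a - 1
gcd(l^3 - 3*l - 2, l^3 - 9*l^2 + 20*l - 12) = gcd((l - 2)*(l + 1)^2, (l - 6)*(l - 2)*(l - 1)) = l - 2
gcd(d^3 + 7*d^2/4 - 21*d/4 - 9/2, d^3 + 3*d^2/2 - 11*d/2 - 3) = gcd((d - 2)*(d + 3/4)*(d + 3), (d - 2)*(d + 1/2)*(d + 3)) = d^2 + d - 6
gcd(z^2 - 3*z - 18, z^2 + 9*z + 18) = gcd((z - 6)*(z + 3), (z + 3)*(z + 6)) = z + 3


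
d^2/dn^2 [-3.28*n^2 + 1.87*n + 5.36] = -6.56000000000000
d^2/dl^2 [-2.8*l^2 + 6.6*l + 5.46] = -5.60000000000000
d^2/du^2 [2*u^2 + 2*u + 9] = 4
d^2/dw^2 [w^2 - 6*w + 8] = 2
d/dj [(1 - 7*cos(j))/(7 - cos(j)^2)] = (7*cos(j)^2 - 2*cos(j) + 49)*sin(j)/(sin(j)^2 + 6)^2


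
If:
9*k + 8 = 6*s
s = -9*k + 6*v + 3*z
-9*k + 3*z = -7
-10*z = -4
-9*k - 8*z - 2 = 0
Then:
No Solution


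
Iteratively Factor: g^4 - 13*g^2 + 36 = (g - 3)*(g^3 + 3*g^2 - 4*g - 12) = (g - 3)*(g + 3)*(g^2 - 4) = (g - 3)*(g + 2)*(g + 3)*(g - 2)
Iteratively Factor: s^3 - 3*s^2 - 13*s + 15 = (s + 3)*(s^2 - 6*s + 5) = (s - 5)*(s + 3)*(s - 1)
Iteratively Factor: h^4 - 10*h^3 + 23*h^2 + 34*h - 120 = (h - 5)*(h^3 - 5*h^2 - 2*h + 24) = (h - 5)*(h - 4)*(h^2 - h - 6) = (h - 5)*(h - 4)*(h - 3)*(h + 2)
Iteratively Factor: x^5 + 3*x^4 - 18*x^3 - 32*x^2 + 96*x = (x + 4)*(x^4 - x^3 - 14*x^2 + 24*x) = (x - 2)*(x + 4)*(x^3 + x^2 - 12*x) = (x - 3)*(x - 2)*(x + 4)*(x^2 + 4*x) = (x - 3)*(x - 2)*(x + 4)^2*(x)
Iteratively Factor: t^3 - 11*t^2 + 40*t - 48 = (t - 4)*(t^2 - 7*t + 12) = (t - 4)^2*(t - 3)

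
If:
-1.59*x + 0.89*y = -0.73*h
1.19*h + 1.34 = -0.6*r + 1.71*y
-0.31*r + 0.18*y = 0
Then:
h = 1.14421252371917*y - 1.12605042016807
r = 0.580645161290323*y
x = 1.08507870585848*y - 0.516991702341314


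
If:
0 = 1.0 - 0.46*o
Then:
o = 2.17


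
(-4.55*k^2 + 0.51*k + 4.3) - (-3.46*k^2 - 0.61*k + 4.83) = -1.09*k^2 + 1.12*k - 0.53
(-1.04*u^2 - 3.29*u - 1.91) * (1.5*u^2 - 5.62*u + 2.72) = -1.56*u^4 + 0.9098*u^3 + 12.796*u^2 + 1.7854*u - 5.1952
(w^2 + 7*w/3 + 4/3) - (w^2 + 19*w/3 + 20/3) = -4*w - 16/3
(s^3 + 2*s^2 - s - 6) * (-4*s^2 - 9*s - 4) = -4*s^5 - 17*s^4 - 18*s^3 + 25*s^2 + 58*s + 24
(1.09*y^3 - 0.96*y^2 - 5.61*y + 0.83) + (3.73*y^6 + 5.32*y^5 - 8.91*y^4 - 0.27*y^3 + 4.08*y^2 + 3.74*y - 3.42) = 3.73*y^6 + 5.32*y^5 - 8.91*y^4 + 0.82*y^3 + 3.12*y^2 - 1.87*y - 2.59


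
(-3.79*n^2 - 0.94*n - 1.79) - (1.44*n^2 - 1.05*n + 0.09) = -5.23*n^2 + 0.11*n - 1.88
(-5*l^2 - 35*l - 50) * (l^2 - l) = -5*l^4 - 30*l^3 - 15*l^2 + 50*l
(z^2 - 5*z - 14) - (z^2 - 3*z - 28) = 14 - 2*z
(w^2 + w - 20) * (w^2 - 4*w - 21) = w^4 - 3*w^3 - 45*w^2 + 59*w + 420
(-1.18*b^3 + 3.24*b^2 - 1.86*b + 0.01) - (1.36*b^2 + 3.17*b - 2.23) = -1.18*b^3 + 1.88*b^2 - 5.03*b + 2.24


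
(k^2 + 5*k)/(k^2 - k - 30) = k/(k - 6)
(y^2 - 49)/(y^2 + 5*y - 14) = (y - 7)/(y - 2)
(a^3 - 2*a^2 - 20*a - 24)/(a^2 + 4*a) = (a^3 - 2*a^2 - 20*a - 24)/(a*(a + 4))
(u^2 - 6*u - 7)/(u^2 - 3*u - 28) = (u + 1)/(u + 4)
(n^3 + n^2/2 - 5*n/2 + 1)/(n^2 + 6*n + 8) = (2*n^2 - 3*n + 1)/(2*(n + 4))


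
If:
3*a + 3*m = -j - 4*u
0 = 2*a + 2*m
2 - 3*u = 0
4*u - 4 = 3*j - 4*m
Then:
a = 5/3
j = -8/3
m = -5/3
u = 2/3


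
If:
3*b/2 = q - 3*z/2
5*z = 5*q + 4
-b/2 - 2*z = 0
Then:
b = -32/55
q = -36/55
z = 8/55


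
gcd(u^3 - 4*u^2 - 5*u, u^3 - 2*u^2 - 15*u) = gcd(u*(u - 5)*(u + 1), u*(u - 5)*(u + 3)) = u^2 - 5*u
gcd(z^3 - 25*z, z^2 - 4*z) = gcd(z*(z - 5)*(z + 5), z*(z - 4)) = z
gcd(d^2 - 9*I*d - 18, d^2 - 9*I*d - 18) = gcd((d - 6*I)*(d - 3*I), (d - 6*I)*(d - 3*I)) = d^2 - 9*I*d - 18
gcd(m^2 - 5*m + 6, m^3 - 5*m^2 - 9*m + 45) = m - 3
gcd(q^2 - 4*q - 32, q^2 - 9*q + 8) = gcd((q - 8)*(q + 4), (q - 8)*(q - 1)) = q - 8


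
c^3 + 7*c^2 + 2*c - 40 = (c - 2)*(c + 4)*(c + 5)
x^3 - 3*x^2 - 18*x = x*(x - 6)*(x + 3)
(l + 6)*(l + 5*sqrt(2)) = l^2 + 6*l + 5*sqrt(2)*l + 30*sqrt(2)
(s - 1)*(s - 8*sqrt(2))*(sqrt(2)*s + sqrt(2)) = sqrt(2)*s^3 - 16*s^2 - sqrt(2)*s + 16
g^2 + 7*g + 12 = (g + 3)*(g + 4)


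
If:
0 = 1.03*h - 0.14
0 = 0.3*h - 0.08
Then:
No Solution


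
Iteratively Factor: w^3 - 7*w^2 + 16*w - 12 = (w - 3)*(w^2 - 4*w + 4) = (w - 3)*(w - 2)*(w - 2)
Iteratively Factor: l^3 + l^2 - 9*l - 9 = (l + 1)*(l^2 - 9) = (l - 3)*(l + 1)*(l + 3)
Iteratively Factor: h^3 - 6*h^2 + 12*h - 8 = (h - 2)*(h^2 - 4*h + 4) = (h - 2)^2*(h - 2)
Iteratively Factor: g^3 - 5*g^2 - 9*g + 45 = (g - 3)*(g^2 - 2*g - 15) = (g - 5)*(g - 3)*(g + 3)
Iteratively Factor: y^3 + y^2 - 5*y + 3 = (y - 1)*(y^2 + 2*y - 3) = (y - 1)*(y + 3)*(y - 1)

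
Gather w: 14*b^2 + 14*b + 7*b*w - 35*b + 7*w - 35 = 14*b^2 - 21*b + w*(7*b + 7) - 35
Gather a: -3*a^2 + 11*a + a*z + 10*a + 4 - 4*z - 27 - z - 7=-3*a^2 + a*(z + 21) - 5*z - 30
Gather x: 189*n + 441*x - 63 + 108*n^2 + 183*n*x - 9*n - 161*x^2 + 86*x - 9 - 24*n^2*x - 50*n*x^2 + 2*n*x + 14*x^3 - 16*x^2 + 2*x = 108*n^2 + 180*n + 14*x^3 + x^2*(-50*n - 177) + x*(-24*n^2 + 185*n + 529) - 72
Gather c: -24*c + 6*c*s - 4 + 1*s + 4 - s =c*(6*s - 24)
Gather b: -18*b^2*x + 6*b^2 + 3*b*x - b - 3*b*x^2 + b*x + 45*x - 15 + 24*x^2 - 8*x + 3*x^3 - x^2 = b^2*(6 - 18*x) + b*(-3*x^2 + 4*x - 1) + 3*x^3 + 23*x^2 + 37*x - 15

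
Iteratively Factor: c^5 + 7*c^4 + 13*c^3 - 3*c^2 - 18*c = (c - 1)*(c^4 + 8*c^3 + 21*c^2 + 18*c) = (c - 1)*(c + 3)*(c^3 + 5*c^2 + 6*c) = (c - 1)*(c + 3)^2*(c^2 + 2*c) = c*(c - 1)*(c + 3)^2*(c + 2)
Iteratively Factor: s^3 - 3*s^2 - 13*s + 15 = (s - 5)*(s^2 + 2*s - 3) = (s - 5)*(s - 1)*(s + 3)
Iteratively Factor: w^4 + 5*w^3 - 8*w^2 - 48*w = (w)*(w^3 + 5*w^2 - 8*w - 48) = w*(w + 4)*(w^2 + w - 12) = w*(w - 3)*(w + 4)*(w + 4)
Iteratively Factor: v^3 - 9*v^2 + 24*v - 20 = (v - 2)*(v^2 - 7*v + 10) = (v - 2)^2*(v - 5)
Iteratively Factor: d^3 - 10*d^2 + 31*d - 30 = (d - 2)*(d^2 - 8*d + 15) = (d - 5)*(d - 2)*(d - 3)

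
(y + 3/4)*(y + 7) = y^2 + 31*y/4 + 21/4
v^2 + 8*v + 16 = (v + 4)^2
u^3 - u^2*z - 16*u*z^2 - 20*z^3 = (u - 5*z)*(u + 2*z)^2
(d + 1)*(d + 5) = d^2 + 6*d + 5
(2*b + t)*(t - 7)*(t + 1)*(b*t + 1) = 2*b^2*t^3 - 12*b^2*t^2 - 14*b^2*t + b*t^4 - 6*b*t^3 - 5*b*t^2 - 12*b*t - 14*b + t^3 - 6*t^2 - 7*t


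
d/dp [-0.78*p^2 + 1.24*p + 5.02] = 1.24 - 1.56*p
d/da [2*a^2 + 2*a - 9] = 4*a + 2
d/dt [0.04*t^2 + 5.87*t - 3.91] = 0.08*t + 5.87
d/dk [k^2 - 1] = 2*k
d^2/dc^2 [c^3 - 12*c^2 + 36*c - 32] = 6*c - 24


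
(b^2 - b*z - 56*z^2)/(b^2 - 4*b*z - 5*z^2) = (-b^2 + b*z + 56*z^2)/(-b^2 + 4*b*z + 5*z^2)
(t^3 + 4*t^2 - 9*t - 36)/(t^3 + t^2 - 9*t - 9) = (t + 4)/(t + 1)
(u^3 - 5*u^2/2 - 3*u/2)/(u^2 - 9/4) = 2*u*(2*u^2 - 5*u - 3)/(4*u^2 - 9)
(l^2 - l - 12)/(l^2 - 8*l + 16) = (l + 3)/(l - 4)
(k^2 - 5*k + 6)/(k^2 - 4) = (k - 3)/(k + 2)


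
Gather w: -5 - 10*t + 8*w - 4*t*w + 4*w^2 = -10*t + 4*w^2 + w*(8 - 4*t) - 5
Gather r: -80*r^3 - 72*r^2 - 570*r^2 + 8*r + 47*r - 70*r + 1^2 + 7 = -80*r^3 - 642*r^2 - 15*r + 8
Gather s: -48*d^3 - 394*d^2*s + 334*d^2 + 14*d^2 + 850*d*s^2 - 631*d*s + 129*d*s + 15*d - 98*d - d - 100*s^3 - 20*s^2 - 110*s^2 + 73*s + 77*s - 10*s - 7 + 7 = -48*d^3 + 348*d^2 - 84*d - 100*s^3 + s^2*(850*d - 130) + s*(-394*d^2 - 502*d + 140)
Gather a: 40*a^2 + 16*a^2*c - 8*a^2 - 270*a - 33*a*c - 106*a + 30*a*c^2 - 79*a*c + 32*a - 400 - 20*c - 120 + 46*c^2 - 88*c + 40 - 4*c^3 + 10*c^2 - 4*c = a^2*(16*c + 32) + a*(30*c^2 - 112*c - 344) - 4*c^3 + 56*c^2 - 112*c - 480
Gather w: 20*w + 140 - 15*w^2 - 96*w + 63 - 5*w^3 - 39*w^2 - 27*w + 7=-5*w^3 - 54*w^2 - 103*w + 210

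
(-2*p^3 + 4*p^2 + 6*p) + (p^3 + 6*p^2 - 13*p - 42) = -p^3 + 10*p^2 - 7*p - 42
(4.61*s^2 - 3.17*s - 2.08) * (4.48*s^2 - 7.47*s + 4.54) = 20.6528*s^4 - 48.6383*s^3 + 35.2909*s^2 + 1.1458*s - 9.4432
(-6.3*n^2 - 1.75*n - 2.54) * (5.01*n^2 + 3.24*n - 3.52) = -31.563*n^4 - 29.1795*n^3 + 3.7806*n^2 - 2.0696*n + 8.9408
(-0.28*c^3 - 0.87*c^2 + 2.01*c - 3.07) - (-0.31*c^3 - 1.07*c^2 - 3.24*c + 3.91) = 0.03*c^3 + 0.2*c^2 + 5.25*c - 6.98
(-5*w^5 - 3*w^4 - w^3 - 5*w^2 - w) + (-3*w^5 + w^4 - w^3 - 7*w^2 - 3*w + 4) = -8*w^5 - 2*w^4 - 2*w^3 - 12*w^2 - 4*w + 4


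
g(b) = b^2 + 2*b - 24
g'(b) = 2*b + 2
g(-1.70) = -24.51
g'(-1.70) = -1.40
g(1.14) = -20.42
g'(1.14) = 4.28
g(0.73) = -22.01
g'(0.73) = 3.46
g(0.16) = -23.65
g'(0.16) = 2.32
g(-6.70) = 7.49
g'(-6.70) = -11.40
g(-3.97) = -16.18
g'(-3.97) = -5.94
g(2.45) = -13.10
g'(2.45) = 6.90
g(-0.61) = -24.85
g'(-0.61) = 0.78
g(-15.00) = 171.00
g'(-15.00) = -28.00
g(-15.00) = 171.00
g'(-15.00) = -28.00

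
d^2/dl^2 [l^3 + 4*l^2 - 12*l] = 6*l + 8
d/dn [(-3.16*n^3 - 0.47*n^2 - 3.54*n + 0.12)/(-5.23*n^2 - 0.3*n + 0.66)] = (16.5268*n^4 + 1.896*n^3 - 24.63*n^2 + 0.6348*n - 2.3004)/(27.3529*n^4 + 3.138*n^3 - 6.8136*n^2 - 0.396*n + 0.4356)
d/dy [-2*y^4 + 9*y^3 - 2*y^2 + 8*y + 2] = -8*y^3 + 27*y^2 - 4*y + 8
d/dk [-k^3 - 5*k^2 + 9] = k*(-3*k - 10)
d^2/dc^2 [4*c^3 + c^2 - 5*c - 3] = 24*c + 2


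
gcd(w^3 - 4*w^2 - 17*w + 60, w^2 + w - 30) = w - 5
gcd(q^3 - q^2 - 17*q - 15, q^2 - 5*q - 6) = q + 1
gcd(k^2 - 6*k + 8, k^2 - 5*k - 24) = 1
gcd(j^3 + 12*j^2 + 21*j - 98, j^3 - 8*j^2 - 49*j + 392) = j + 7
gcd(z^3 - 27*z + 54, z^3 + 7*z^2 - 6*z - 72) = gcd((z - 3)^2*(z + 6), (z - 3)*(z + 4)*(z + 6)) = z^2 + 3*z - 18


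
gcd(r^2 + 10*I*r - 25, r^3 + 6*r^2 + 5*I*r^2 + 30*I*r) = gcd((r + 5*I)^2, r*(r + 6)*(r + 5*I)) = r + 5*I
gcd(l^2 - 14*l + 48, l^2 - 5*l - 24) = l - 8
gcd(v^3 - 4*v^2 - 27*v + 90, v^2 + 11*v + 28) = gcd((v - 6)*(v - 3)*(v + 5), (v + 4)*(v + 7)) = 1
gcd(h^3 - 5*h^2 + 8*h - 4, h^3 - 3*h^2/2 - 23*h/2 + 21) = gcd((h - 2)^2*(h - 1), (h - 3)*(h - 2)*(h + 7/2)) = h - 2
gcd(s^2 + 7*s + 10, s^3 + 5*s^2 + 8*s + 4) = s + 2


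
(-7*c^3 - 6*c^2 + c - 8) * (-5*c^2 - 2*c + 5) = 35*c^5 + 44*c^4 - 28*c^3 + 8*c^2 + 21*c - 40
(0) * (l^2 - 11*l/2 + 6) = 0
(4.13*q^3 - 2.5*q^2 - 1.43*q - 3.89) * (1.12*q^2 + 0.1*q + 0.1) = 4.6256*q^5 - 2.387*q^4 - 1.4386*q^3 - 4.7498*q^2 - 0.532*q - 0.389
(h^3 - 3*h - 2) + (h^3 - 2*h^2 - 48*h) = 2*h^3 - 2*h^2 - 51*h - 2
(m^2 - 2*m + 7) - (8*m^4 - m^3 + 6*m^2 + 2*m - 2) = -8*m^4 + m^3 - 5*m^2 - 4*m + 9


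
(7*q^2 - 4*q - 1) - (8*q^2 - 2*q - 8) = -q^2 - 2*q + 7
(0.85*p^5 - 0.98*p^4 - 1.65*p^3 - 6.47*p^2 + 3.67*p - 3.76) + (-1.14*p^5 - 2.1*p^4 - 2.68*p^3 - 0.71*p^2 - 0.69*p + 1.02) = -0.29*p^5 - 3.08*p^4 - 4.33*p^3 - 7.18*p^2 + 2.98*p - 2.74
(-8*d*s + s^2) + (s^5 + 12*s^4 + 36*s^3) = -8*d*s + s^5 + 12*s^4 + 36*s^3 + s^2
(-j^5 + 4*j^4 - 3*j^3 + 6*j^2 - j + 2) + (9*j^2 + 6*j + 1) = -j^5 + 4*j^4 - 3*j^3 + 15*j^2 + 5*j + 3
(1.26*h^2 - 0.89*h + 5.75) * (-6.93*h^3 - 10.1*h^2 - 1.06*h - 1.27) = -8.7318*h^5 - 6.5583*h^4 - 32.1941*h^3 - 58.7318*h^2 - 4.9647*h - 7.3025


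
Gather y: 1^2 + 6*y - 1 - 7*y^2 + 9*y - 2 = -7*y^2 + 15*y - 2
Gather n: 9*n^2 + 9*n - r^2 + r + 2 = 9*n^2 + 9*n - r^2 + r + 2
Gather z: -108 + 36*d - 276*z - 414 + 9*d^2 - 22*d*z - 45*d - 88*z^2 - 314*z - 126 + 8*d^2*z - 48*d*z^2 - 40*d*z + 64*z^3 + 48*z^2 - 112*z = 9*d^2 - 9*d + 64*z^3 + z^2*(-48*d - 40) + z*(8*d^2 - 62*d - 702) - 648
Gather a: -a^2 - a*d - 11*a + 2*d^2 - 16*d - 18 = -a^2 + a*(-d - 11) + 2*d^2 - 16*d - 18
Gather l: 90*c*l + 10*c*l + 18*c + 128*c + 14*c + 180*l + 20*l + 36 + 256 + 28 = 160*c + l*(100*c + 200) + 320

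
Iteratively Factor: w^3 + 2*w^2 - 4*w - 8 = (w + 2)*(w^2 - 4) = (w - 2)*(w + 2)*(w + 2)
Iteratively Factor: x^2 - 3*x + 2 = (x - 1)*(x - 2)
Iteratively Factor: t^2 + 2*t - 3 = (t - 1)*(t + 3)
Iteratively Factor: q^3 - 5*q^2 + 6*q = (q - 2)*(q^2 - 3*q) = (q - 3)*(q - 2)*(q)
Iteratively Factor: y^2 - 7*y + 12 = (y - 4)*(y - 3)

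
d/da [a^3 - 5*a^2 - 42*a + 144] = 3*a^2 - 10*a - 42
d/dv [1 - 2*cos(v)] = 2*sin(v)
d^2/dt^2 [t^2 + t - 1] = 2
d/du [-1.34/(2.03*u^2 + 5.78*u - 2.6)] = (5.4404*u + 7.7452)/(2.03*u^2 + 5.78*u - 2.6)^2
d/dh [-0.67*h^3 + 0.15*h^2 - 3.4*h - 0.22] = -2.01*h^2 + 0.3*h - 3.4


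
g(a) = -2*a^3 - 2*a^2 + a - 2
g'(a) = -6*a^2 - 4*a + 1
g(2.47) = -41.87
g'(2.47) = -45.49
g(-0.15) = -2.19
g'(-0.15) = 1.46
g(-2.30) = 9.45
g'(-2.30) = -21.54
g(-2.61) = 17.32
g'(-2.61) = -29.43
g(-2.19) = 7.22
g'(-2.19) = -19.02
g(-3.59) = 61.17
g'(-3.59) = -61.97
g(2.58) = -47.08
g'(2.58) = -49.26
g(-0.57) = -2.85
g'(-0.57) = 1.33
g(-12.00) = 3154.00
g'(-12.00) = -815.00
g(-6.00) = 352.00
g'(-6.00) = -191.00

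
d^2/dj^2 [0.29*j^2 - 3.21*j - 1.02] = 0.580000000000000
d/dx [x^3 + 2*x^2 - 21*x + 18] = 3*x^2 + 4*x - 21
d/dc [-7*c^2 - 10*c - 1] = -14*c - 10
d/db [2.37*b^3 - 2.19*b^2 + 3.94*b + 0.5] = 7.11*b^2 - 4.38*b + 3.94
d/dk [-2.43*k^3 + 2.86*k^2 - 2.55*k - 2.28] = -7.29*k^2 + 5.72*k - 2.55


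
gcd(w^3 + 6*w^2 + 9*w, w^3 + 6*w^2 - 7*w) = w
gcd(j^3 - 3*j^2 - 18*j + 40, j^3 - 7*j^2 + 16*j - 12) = j - 2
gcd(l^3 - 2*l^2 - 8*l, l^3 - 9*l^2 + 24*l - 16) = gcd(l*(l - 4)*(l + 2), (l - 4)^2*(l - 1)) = l - 4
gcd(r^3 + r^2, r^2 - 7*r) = r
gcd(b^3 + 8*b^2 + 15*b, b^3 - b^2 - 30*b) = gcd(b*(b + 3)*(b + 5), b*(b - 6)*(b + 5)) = b^2 + 5*b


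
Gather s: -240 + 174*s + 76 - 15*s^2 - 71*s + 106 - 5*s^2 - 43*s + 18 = -20*s^2 + 60*s - 40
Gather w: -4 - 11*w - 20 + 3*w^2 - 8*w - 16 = 3*w^2 - 19*w - 40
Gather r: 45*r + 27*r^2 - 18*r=27*r^2 + 27*r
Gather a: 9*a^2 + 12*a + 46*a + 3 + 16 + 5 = 9*a^2 + 58*a + 24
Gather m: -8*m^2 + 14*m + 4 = -8*m^2 + 14*m + 4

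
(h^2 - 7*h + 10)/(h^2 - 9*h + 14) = (h - 5)/(h - 7)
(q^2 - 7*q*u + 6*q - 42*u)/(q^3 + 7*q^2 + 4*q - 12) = (q - 7*u)/(q^2 + q - 2)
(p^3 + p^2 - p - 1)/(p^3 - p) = (p + 1)/p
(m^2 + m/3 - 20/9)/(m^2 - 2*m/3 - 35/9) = (3*m - 4)/(3*m - 7)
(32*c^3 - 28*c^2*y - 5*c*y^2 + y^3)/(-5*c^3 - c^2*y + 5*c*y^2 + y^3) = (-32*c^2 - 4*c*y + y^2)/(5*c^2 + 6*c*y + y^2)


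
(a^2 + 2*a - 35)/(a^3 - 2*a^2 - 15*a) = (a + 7)/(a*(a + 3))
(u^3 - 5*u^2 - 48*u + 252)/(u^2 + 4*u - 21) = (u^2 - 12*u + 36)/(u - 3)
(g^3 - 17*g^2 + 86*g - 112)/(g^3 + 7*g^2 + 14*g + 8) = (g^3 - 17*g^2 + 86*g - 112)/(g^3 + 7*g^2 + 14*g + 8)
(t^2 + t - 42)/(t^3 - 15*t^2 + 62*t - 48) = (t + 7)/(t^2 - 9*t + 8)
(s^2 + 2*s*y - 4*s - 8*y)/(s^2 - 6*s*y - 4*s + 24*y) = (-s - 2*y)/(-s + 6*y)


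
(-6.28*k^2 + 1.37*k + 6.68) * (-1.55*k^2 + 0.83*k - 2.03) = 9.734*k^4 - 7.3359*k^3 + 3.5315*k^2 + 2.7633*k - 13.5604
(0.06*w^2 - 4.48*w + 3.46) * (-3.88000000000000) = -0.2328*w^2 + 17.3824*w - 13.4248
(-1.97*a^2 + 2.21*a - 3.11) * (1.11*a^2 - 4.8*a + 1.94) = -2.1867*a^4 + 11.9091*a^3 - 17.8819*a^2 + 19.2154*a - 6.0334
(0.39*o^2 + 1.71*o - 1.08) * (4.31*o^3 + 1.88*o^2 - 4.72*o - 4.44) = 1.6809*o^5 + 8.1033*o^4 - 3.2808*o^3 - 11.8332*o^2 - 2.4948*o + 4.7952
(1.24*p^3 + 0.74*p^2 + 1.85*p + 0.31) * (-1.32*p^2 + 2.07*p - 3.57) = -1.6368*p^5 + 1.59*p^4 - 5.337*p^3 + 0.7785*p^2 - 5.9628*p - 1.1067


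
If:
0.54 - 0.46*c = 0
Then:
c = 1.17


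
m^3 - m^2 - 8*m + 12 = (m - 2)^2*(m + 3)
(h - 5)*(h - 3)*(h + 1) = h^3 - 7*h^2 + 7*h + 15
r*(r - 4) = r^2 - 4*r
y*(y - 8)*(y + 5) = y^3 - 3*y^2 - 40*y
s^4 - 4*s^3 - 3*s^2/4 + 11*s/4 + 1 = (s - 4)*(s - 1)*(s + 1/2)^2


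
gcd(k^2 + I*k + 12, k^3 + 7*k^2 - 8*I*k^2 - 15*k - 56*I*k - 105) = k - 3*I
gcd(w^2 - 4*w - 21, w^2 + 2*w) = 1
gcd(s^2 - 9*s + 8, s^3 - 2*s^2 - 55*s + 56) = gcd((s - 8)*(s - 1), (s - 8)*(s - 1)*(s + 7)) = s^2 - 9*s + 8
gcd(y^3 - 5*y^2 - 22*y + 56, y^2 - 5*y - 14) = y - 7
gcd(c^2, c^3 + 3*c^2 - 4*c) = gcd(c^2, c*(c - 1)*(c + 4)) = c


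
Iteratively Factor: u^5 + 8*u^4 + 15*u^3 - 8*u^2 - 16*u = (u + 1)*(u^4 + 7*u^3 + 8*u^2 - 16*u) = (u + 1)*(u + 4)*(u^3 + 3*u^2 - 4*u) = (u + 1)*(u + 4)^2*(u^2 - u) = u*(u + 1)*(u + 4)^2*(u - 1)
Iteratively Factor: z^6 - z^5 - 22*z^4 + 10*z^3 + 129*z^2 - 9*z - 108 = (z + 3)*(z^5 - 4*z^4 - 10*z^3 + 40*z^2 + 9*z - 36) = (z - 3)*(z + 3)*(z^4 - z^3 - 13*z^2 + z + 12) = (z - 3)*(z - 1)*(z + 3)*(z^3 - 13*z - 12) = (z - 3)*(z - 1)*(z + 3)^2*(z^2 - 3*z - 4) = (z - 3)*(z - 1)*(z + 1)*(z + 3)^2*(z - 4)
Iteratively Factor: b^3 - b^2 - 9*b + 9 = (b + 3)*(b^2 - 4*b + 3) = (b - 3)*(b + 3)*(b - 1)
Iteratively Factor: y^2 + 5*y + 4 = (y + 4)*(y + 1)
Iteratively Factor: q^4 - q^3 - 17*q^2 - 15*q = (q + 3)*(q^3 - 4*q^2 - 5*q) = (q - 5)*(q + 3)*(q^2 + q) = (q - 5)*(q + 1)*(q + 3)*(q)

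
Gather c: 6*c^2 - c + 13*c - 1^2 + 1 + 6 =6*c^2 + 12*c + 6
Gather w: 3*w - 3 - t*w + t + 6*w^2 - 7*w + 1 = t + 6*w^2 + w*(-t - 4) - 2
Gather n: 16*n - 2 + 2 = 16*n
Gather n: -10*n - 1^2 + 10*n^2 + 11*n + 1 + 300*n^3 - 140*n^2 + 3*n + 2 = 300*n^3 - 130*n^2 + 4*n + 2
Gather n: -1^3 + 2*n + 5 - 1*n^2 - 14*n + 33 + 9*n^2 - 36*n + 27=8*n^2 - 48*n + 64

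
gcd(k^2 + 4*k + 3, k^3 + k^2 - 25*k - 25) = k + 1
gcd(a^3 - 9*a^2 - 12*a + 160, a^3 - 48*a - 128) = a^2 - 4*a - 32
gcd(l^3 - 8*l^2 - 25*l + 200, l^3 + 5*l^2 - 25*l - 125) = l^2 - 25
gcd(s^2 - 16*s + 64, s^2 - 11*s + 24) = s - 8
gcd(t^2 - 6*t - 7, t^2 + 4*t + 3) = t + 1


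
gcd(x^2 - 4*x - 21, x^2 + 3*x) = x + 3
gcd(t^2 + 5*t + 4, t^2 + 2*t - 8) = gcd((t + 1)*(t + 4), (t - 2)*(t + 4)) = t + 4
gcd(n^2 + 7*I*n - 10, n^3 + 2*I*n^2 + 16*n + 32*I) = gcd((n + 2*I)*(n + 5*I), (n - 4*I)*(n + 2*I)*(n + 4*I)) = n + 2*I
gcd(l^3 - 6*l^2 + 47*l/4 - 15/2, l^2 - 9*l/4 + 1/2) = l - 2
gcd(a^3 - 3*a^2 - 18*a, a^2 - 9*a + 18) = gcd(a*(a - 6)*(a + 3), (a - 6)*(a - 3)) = a - 6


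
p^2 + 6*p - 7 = (p - 1)*(p + 7)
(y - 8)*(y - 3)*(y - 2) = y^3 - 13*y^2 + 46*y - 48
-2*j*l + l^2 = l*(-2*j + l)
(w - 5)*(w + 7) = w^2 + 2*w - 35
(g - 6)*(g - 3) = g^2 - 9*g + 18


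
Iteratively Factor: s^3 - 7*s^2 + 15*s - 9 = (s - 3)*(s^2 - 4*s + 3) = (s - 3)^2*(s - 1)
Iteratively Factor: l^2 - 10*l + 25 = (l - 5)*(l - 5)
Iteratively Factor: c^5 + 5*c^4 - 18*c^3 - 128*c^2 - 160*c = (c + 2)*(c^4 + 3*c^3 - 24*c^2 - 80*c) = (c + 2)*(c + 4)*(c^3 - c^2 - 20*c) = (c - 5)*(c + 2)*(c + 4)*(c^2 + 4*c) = (c - 5)*(c + 2)*(c + 4)^2*(c)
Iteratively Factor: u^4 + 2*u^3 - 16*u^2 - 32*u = (u)*(u^3 + 2*u^2 - 16*u - 32) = u*(u + 2)*(u^2 - 16) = u*(u + 2)*(u + 4)*(u - 4)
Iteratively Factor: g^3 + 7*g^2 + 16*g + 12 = (g + 3)*(g^2 + 4*g + 4) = (g + 2)*(g + 3)*(g + 2)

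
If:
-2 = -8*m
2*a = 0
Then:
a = 0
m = 1/4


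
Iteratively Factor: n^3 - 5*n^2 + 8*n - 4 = (n - 2)*(n^2 - 3*n + 2) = (n - 2)*(n - 1)*(n - 2)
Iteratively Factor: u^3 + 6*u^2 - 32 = (u + 4)*(u^2 + 2*u - 8) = (u + 4)^2*(u - 2)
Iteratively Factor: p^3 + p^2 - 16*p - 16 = (p + 4)*(p^2 - 3*p - 4) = (p + 1)*(p + 4)*(p - 4)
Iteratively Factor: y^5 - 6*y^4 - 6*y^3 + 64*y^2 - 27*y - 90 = (y - 2)*(y^4 - 4*y^3 - 14*y^2 + 36*y + 45) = (y - 2)*(y + 1)*(y^3 - 5*y^2 - 9*y + 45) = (y - 2)*(y + 1)*(y + 3)*(y^2 - 8*y + 15) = (y - 5)*(y - 2)*(y + 1)*(y + 3)*(y - 3)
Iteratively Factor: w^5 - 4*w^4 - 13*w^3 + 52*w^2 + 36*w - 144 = (w + 2)*(w^4 - 6*w^3 - w^2 + 54*w - 72) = (w - 4)*(w + 2)*(w^3 - 2*w^2 - 9*w + 18) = (w - 4)*(w - 3)*(w + 2)*(w^2 + w - 6) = (w - 4)*(w - 3)*(w - 2)*(w + 2)*(w + 3)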